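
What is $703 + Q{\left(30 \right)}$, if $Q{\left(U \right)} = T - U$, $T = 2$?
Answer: $675$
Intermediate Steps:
$Q{\left(U \right)} = 2 - U$
$703 + Q{\left(30 \right)} = 703 + \left(2 - 30\right) = 703 - 28 = 675$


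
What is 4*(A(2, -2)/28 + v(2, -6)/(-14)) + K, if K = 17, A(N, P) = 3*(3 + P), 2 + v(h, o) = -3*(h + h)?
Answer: 150/7 ≈ 21.429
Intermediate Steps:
v(h, o) = -2 - 6*h (v(h, o) = -2 - 3*(h + h) = -2 - 6*h)
A(N, P) = 9 + 3*P
4*(A(2, -2)/28 + v(2, -6)/(-14)) + K = 4*((9 + 3*(-2))/28 + (-2 - 6*2)/(-14)) + 17 = 4*((9 - 6)*(1/28) + (-2 - 12)*(-1/14)) + 17 = 4*(3*(1/28) - 14*(-1/14)) + 17 = 4*(3/28 + 1) + 17 = 4*(31/28) + 17 = 31/7 + 17 = 150/7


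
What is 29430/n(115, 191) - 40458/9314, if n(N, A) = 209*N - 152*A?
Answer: -238139823/23271029 ≈ -10.233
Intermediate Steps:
n(N, A) = -152*A + 209*N
29430/n(115, 191) - 40458/9314 = 29430/(-152*191 + 209*115) - 40458/9314 = 29430/(-29032 + 24035) - 40458*1/9314 = 29430/(-4997) - 20229/4657 = 29430*(-1/4997) - 20229/4657 = -29430/4997 - 20229/4657 = -238139823/23271029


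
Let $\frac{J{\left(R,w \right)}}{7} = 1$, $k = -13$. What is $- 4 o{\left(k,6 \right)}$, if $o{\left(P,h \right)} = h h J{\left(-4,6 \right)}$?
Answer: $-1008$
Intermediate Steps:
$J{\left(R,w \right)} = 7$ ($J{\left(R,w \right)} = 7 \cdot 1 = 7$)
$o{\left(P,h \right)} = 7 h^{2}$ ($o{\left(P,h \right)} = h h 7 = h^{2} \cdot 7 = 7 h^{2}$)
$- 4 o{\left(k,6 \right)} = - 4 \cdot 7 \cdot 6^{2} = - 4 \cdot 7 \cdot 36 = \left(-4\right) 252 = -1008$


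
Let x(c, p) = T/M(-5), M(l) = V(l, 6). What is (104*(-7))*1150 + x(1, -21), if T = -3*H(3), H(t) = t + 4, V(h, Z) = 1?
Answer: -837221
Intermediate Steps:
M(l) = 1
H(t) = 4 + t
T = -21 (T = -3*(4 + 3) = -3*7 = -21)
x(c, p) = -21 (x(c, p) = -21/1 = -21*1 = -21)
(104*(-7))*1150 + x(1, -21) = (104*(-7))*1150 - 21 = -728*1150 - 21 = -837200 - 21 = -837221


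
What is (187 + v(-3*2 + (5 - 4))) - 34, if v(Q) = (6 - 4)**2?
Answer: 157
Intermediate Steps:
v(Q) = 4 (v(Q) = 2**2 = 4)
(187 + v(-3*2 + (5 - 4))) - 34 = (187 + 4) - 34 = 191 - 34 = 157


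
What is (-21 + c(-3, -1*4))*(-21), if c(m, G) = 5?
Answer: 336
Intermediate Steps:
(-21 + c(-3, -1*4))*(-21) = (-21 + 5)*(-21) = -16*(-21) = 336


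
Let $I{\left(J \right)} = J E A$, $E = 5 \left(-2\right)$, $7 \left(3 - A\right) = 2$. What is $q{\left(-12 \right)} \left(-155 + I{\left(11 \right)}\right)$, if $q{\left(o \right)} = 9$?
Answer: $- \frac{28575}{7} \approx -4082.1$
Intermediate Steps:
$A = \frac{19}{7}$ ($A = 3 - \frac{2}{7} = \frac{19}{7} \approx 2.7143$)
$E = -10$
$I{\left(J \right)} = - \frac{190 J}{7}$ ($I{\left(J \right)} = J \left(-10\right) \frac{19}{7} = - 10 J \frac{19}{7} = - \frac{190 J}{7}$)
$q{\left(-12 \right)} \left(-155 + I{\left(11 \right)}\right) = 9 \left(-155 - \frac{2090}{7}\right) = 9 \left(- \frac{3175}{7}\right) = - \frac{28575}{7}$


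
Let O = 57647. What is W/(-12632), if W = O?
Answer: -57647/12632 ≈ -4.5636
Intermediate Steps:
W = 57647
W/(-12632) = 57647/(-12632) = 57647*(-1/12632) = -57647/12632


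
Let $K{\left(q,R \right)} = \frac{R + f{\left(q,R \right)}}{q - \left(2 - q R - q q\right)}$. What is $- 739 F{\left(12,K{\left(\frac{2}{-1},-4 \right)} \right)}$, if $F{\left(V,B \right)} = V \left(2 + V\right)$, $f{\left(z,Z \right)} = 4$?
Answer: $-124152$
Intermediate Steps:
$K{\left(q,R \right)} = \frac{4 + R}{-2 + q + q^{2} + R q}$ ($K{\left(q,R \right)} = \frac{R + 4}{q - \left(2 - q R - q q\right)} = \frac{4 + R}{q - \left(2 - q^{2} - R q\right)} = \frac{4 + R}{q + \left(-2 + q^{2} + R q\right)} = \frac{4 + R}{-2 + q + q^{2} + R q}$)
$- 739 F{\left(12,K{\left(\frac{2}{-1},-4 \right)} \right)} = - 739 \cdot 12 \left(2 + 12\right) = - 739 \cdot 12 \cdot 14 = \left(-739\right) 168 = -124152$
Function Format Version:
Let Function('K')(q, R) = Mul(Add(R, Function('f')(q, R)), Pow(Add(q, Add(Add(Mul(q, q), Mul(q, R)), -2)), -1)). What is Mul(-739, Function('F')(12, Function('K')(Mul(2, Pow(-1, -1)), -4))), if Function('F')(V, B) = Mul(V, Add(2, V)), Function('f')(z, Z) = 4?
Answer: -124152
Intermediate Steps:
Function('K')(q, R) = Mul(Pow(Add(-2, q, Pow(q, 2), Mul(R, q)), -1), Add(4, R)) (Function('K')(q, R) = Mul(Add(R, 4), Pow(Add(q, Add(Add(Mul(q, q), Mul(q, R)), -2)), -1)) = Mul(Add(4, R), Pow(Add(q, Add(Add(Pow(q, 2), Mul(R, q)), -2)), -1)) = Mul(Add(4, R), Pow(Add(q, Add(-2, Pow(q, 2), Mul(R, q))), -1)) = Mul(Add(4, R), Pow(Add(-2, q, Pow(q, 2), Mul(R, q)), -1)) = Mul(Pow(Add(-2, q, Pow(q, 2), Mul(R, q)), -1), Add(4, R)))
Mul(-739, Function('F')(12, Function('K')(Mul(2, Pow(-1, -1)), -4))) = Mul(-739, Mul(12, Add(2, 12))) = Mul(-739, Mul(12, 14)) = Mul(-739, 168) = -124152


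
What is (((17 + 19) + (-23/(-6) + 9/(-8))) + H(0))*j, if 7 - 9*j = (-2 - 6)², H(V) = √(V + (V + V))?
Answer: -17651/72 ≈ -245.15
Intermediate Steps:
H(V) = √3*√V (H(V) = √(V + 2*V) = √(3*V) = √3*√V)
j = -19/3 (j = 7/9 - (-2 - 6)²/9 = 7/9 - ⅑*(-8)² = 7/9 - ⅑*64 = 7/9 - 64/9 = -19/3 ≈ -6.3333)
(((17 + 19) + (-23/(-6) + 9/(-8))) + H(0))*j = (((17 + 19) + (-23/(-6) + 9/(-8))) + √3*√0)*(-19/3) = ((36 + (-23*(-⅙) + 9*(-⅛))) + √3*0)*(-19/3) = ((36 + (23/6 - 9/8)) + 0)*(-19/3) = ((36 + 65/24) + 0)*(-19/3) = (929/24 + 0)*(-19/3) = (929/24)*(-19/3) = -17651/72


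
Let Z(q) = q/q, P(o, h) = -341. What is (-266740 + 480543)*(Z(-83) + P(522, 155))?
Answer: -72693020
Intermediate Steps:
Z(q) = 1
(-266740 + 480543)*(Z(-83) + P(522, 155)) = (-266740 + 480543)*(1 - 341) = 213803*(-340) = -72693020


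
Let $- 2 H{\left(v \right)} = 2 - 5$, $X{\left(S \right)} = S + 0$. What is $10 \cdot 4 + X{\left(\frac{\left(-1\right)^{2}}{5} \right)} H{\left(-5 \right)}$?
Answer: $\frac{403}{10} \approx 40.3$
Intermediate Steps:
$X{\left(S \right)} = S$
$H{\left(v \right)} = \frac{3}{2}$ ($H{\left(v \right)} = - \frac{2 - 5}{2} = \left(- \frac{1}{2}\right) \left(-3\right) = \frac{3}{2}$)
$10 \cdot 4 + X{\left(\frac{\left(-1\right)^{2}}{5} \right)} H{\left(-5 \right)} = 10 \cdot 4 + \frac{\left(-1\right)^{2}}{5} \cdot \frac{3}{2} = 40 + 1 \cdot \frac{1}{5} \cdot \frac{3}{2} = 40 + \frac{1}{5} \cdot \frac{3}{2} = 40 + \frac{3}{10} = \frac{403}{10}$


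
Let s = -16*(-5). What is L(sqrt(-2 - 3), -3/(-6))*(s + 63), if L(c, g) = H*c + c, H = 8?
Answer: 1287*I*sqrt(5) ≈ 2877.8*I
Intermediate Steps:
s = 80
L(c, g) = 9*c (L(c, g) = 8*c + c = 9*c)
L(sqrt(-2 - 3), -3/(-6))*(s + 63) = (9*sqrt(-2 - 3))*(80 + 63) = (9*sqrt(-5))*143 = (9*(I*sqrt(5)))*143 = (9*I*sqrt(5))*143 = 1287*I*sqrt(5)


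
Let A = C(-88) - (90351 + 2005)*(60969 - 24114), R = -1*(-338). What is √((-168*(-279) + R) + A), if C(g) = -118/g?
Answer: 3*I*√183045205959/22 ≈ 58342.0*I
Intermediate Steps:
R = 338
A = -149766336661/44 (A = -118/(-88) - (90351 + 2005)*(60969 - 24114) = -118*(-1/88) - 92356*36855 = 59/44 - 1*3403780380 = 59/44 - 3403780380 = -149766336661/44 ≈ -3.4038e+9)
√((-168*(-279) + R) + A) = √((-168*(-279) + 338) - 149766336661/44) = √((46872 + 338) - 149766336661/44) = √(47210 - 149766336661/44) = √(-149764259421/44) = 3*I*√183045205959/22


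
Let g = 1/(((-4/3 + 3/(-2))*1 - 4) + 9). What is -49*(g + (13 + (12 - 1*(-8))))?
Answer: -21315/13 ≈ -1639.6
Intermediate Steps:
g = 6/13 (g = 1/(((-4*⅓ + 3*(-½))*1 - 4) + 9) = 1/(((-4/3 - 3/2)*1 - 4) + 9) = 1/((-17/6*1 - 4) + 9) = 1/((-17/6 - 4) + 9) = 1/(-41/6 + 9) = 1/(13/6) = 6/13 ≈ 0.46154)
-49*(g + (13 + (12 - 1*(-8)))) = -49*(6/13 + (13 + (12 - 1*(-8)))) = -49*(6/13 + (13 + (12 + 8))) = -49*(6/13 + (13 + 20)) = -49*(6/13 + 33) = -49*435/13 = -21315/13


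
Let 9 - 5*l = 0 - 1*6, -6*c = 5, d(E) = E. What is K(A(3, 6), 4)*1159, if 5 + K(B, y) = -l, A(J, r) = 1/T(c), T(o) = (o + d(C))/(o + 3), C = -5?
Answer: -9272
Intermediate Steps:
c = -⅚ (c = -⅙*5 = -⅚ ≈ -0.83333)
T(o) = (-5 + o)/(3 + o) (T(o) = (o - 5)/(o + 3) = (-5 + o)/(3 + o))
l = 3 (l = 9/5 - (0 - 1*6)/5 = 9/5 - (0 - 6)/5 = 9/5 - ⅕*(-6) = 9/5 + 6/5 = 3)
A(J, r) = -13/35 (A(J, r) = 1/((-5 - ⅚)/(3 - ⅚)) = 1/(-35/6/(13/6)) = 1/((6/13)*(-35/6)) = 1/(-35/13) = -13/35)
K(B, y) = -8 (K(B, y) = -5 - 1*3 = -5 - 3 = -8)
K(A(3, 6), 4)*1159 = -8*1159 = -9272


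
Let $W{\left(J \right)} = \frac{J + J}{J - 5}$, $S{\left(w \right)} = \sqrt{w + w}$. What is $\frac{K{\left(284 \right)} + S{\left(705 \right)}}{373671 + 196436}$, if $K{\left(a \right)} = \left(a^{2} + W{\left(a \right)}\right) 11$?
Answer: $\frac{247539512}{159059853} + \frac{\sqrt{1410}}{570107} \approx 1.5563$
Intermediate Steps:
$S{\left(w \right)} = \sqrt{2} \sqrt{w}$ ($S{\left(w \right)} = \sqrt{2 w} = \sqrt{2} \sqrt{w}$)
$W{\left(J \right)} = \frac{2 J}{-5 + J}$
$K{\left(a \right)} = 11 a^{2} + \frac{22 a}{-5 + a}$ ($K{\left(a \right)} = \left(a^{2} + \frac{2 a}{-5 + a}\right) 11 = 11 a^{2} + \frac{22 a}{-5 + a}$)
$\frac{K{\left(284 \right)} + S{\left(705 \right)}}{373671 + 196436} = \frac{11 \cdot 284 \frac{1}{-5 + 284} \left(2 + 284 \left(-5 + 284\right)\right) + \sqrt{2} \sqrt{705}}{373671 + 196436} = \frac{11 \cdot 284 \cdot \frac{1}{279} \left(2 + 284 \cdot 279\right) + \sqrt{1410}}{570107} = \left(11 \cdot 284 \cdot \frac{1}{279} \left(2 + 79236\right) + \sqrt{1410}\right) \frac{1}{570107} = \left(11 \cdot 284 \cdot \frac{1}{279} \cdot 79238 + \sqrt{1410}\right) \frac{1}{570107} = \left(\frac{247539512}{279} + \sqrt{1410}\right) \frac{1}{570107} = \frac{247539512}{159059853} + \frac{\sqrt{1410}}{570107}$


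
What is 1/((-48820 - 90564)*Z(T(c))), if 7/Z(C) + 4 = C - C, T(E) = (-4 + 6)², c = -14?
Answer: 1/243922 ≈ 4.0997e-6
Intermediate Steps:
T(E) = 4 (T(E) = 2² = 4)
Z(C) = -7/4 (Z(C) = 7/(-4 + (C - C)) = 7/(-4 + 0) = 7/(-4) = 7*(-¼) = -7/4)
1/((-48820 - 90564)*Z(T(c))) = 1/((-48820 - 90564)*(-7/4)) = -4/7/(-139384) = -1/139384*(-4/7) = 1/243922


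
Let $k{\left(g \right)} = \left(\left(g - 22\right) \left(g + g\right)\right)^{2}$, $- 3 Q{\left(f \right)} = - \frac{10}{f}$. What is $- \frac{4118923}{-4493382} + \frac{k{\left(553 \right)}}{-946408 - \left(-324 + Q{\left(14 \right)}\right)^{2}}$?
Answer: $- \frac{683455139082215692085}{2083097426466678} \approx -3.281 \cdot 10^{5}$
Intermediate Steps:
$Q{\left(f \right)} = \frac{10}{3 f}$ ($Q{\left(f \right)} = - \frac{\left(-10\right) \frac{1}{f}}{3} = \frac{10}{3 f}$)
$k{\left(g \right)} = 4 g^{2} \left(-22 + g\right)^{2}$ ($k{\left(g \right)} = \left(\left(-22 + g\right) 2 g\right)^{2} = \left(2 g \left(-22 + g\right)\right)^{2} = 4 g^{2} \left(-22 + g\right)^{2}$)
$- \frac{4118923}{-4493382} + \frac{k{\left(553 \right)}}{-946408 - \left(-324 + Q{\left(14 \right)}\right)^{2}} = - \frac{4118923}{-4493382} + \frac{4 \cdot 553^{2} \left(-22 + 553\right)^{2}}{-946408 - \left(-324 + \frac{10}{3 \cdot 14}\right)^{2}} = \left(-4118923\right) \left(- \frac{1}{4493382}\right) + \frac{4 \cdot 305809 \cdot 531^{2}}{-946408 - \left(-324 + \frac{10}{3} \cdot \frac{1}{14}\right)^{2}} = \frac{4118923}{4493382} + \frac{4 \cdot 305809 \cdot 281961}{-946408 - \left(-324 + \frac{5}{21}\right)^{2}} = \frac{4118923}{4493382} + \frac{344904845796}{-946408 - \left(- \frac{6799}{21}\right)^{2}} = \frac{4118923}{4493382} + \frac{344904845796}{-946408 - \frac{46226401}{441}} = \frac{4118923}{4493382} + \frac{344904845796}{- \frac{463592329}{441}} = \frac{4118923}{4493382} + 344904845796 \left(- \frac{441}{463592329}\right) = \frac{4118923}{4493382} - \frac{152103036996036}{463592329} = - \frac{683455139082215692085}{2083097426466678}$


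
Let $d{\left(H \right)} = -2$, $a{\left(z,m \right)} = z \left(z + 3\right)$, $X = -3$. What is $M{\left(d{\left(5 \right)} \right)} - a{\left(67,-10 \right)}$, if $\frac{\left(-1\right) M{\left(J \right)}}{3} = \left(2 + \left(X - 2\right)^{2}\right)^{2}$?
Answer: $-6877$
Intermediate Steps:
$a{\left(z,m \right)} = z \left(3 + z\right)$
$M{\left(J \right)} = -2187$ ($M{\left(J \right)} = - 3 \left(2 + \left(-3 - 2\right)^{2}\right)^{2} = - 3 \left(2 + \left(-5\right)^{2}\right)^{2} = - 3 \left(2 + 25\right)^{2} = - 3 \cdot 27^{2} = \left(-3\right) 729 = -2187$)
$M{\left(d{\left(5 \right)} \right)} - a{\left(67,-10 \right)} = -2187 - 67 \left(3 + 67\right) = -2187 - 67 \cdot 70 = -2187 - 4690 = -6877$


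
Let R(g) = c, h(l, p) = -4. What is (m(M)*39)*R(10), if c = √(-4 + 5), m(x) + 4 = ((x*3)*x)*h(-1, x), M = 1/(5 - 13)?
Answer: -2613/16 ≈ -163.31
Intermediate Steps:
M = -⅛ (M = 1/(-8) = -⅛ ≈ -0.12500)
m(x) = -4 - 12*x² (m(x) = -4 + ((x*3)*x)*(-4) = -4 + ((3*x)*x)*(-4) = -4 + (3*x²)*(-4) = -4 - 12*x²)
c = 1 (c = √1 = 1)
R(g) = 1
(m(M)*39)*R(10) = ((-4 - 12*(-⅛)²)*39)*1 = ((-4 - 12*1/64)*39)*1 = ((-4 - 3/16)*39)*1 = -67/16*39*1 = -2613/16*1 = -2613/16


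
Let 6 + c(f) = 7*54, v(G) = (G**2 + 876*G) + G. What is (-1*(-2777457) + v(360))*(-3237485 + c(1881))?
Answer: -10432493322801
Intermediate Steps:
v(G) = G**2 + 877*G
c(f) = 372 (c(f) = -6 + 7*54 = -6 + 378 = 372)
(-1*(-2777457) + v(360))*(-3237485 + c(1881)) = (-1*(-2777457) + 360*(877 + 360))*(-3237485 + 372) = (2777457 + 360*1237)*(-3237113) = (2777457 + 445320)*(-3237113) = 3222777*(-3237113) = -10432493322801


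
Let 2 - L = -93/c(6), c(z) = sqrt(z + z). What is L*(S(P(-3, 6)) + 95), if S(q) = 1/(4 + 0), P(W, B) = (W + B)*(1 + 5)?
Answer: 381/2 + 11811*sqrt(3)/8 ≈ 2747.7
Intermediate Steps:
P(W, B) = 6*B + 6*W (P(W, B) = (B + W)*6 = 6*B + 6*W)
S(q) = 1/4
c(z) = sqrt(2)*sqrt(z) (c(z) = sqrt(2*z) = sqrt(2)*sqrt(z))
L = 2 + 31*sqrt(3)/2 (L = 2 - (-93)/(sqrt(2)*sqrt(6)) = 2 - (-93)/(2*sqrt(3)) = 2 - (-93)*sqrt(3)/6 = 2 - (-31)*sqrt(3)/2 = 2 + 31*sqrt(3)/2 ≈ 28.847)
L*(S(P(-3, 6)) + 95) = (2 + 31*sqrt(3)/2)*(1/4 + 95) = (2 + 31*sqrt(3)/2)*(381/4) = 381/2 + 11811*sqrt(3)/8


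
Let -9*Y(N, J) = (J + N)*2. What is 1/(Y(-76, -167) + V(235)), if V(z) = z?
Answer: 1/289 ≈ 0.0034602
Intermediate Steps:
Y(N, J) = -2*J/9 - 2*N/9 (Y(N, J) = -(J + N)*2/9 = -(2*J + 2*N)/9 = -2*J/9 - 2*N/9)
1/(Y(-76, -167) + V(235)) = 1/((-2/9*(-167) - 2/9*(-76)) + 235) = 1/((334/9 + 152/9) + 235) = 1/(54 + 235) = 1/289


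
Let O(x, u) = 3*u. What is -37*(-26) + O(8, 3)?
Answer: 971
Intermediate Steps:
-37*(-26) + O(8, 3) = -37*(-26) + 3*3 = 962 + 9 = 971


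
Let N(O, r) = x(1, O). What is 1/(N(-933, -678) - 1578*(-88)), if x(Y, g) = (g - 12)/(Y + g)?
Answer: 932/129422193 ≈ 7.2012e-6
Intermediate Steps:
x(Y, g) = (-12 + g)/(Y + g)
N(O, r) = (-12 + O)/(1 + O)
1/(N(-933, -678) - 1578*(-88)) = 1/((-12 - 933)/(1 - 933) - 1578*(-88)) = 1/(-945/(-932) + 138864) = 1/(-1/932*(-945) + 138864) = 1/(945/932 + 138864) = 1/(129422193/932) = 932/129422193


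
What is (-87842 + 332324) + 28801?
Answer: 273283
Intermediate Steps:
(-87842 + 332324) + 28801 = 244482 + 28801 = 273283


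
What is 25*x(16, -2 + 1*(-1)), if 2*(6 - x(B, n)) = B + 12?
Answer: -200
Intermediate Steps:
x(B, n) = -B/2 (x(B, n) = 6 - (B + 12)/2 = 6 - (12 + B)/2 = 6 + (-6 - B/2) = -B/2)
25*x(16, -2 + 1*(-1)) = 25*(-½*16) = 25*(-8) = -200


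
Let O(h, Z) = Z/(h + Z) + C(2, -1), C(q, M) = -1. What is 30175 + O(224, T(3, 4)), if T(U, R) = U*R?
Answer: 1780269/59 ≈ 30174.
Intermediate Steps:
T(U, R) = R*U
O(h, Z) = -1 + Z/(Z + h) (O(h, Z) = Z/(h + Z) - 1 = Z/(Z + h) - 1 = -1 + Z/(Z + h))
30175 + O(224, T(3, 4)) = 30175 - 1*224/(4*3 + 224) = 30175 - 1*224/(12 + 224) = 30175 - 1*224/236 = 30175 - 1*224*1/236 = 30175 - 56/59 = 1780269/59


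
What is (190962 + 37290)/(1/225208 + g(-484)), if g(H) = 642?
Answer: 51404176416/144583537 ≈ 355.53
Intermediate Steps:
(190962 + 37290)/(1/225208 + g(-484)) = (190962 + 37290)/(1/225208 + 642) = 228252/(1/225208 + 642) = 228252/(144583537/225208) = 228252*(225208/144583537) = 51404176416/144583537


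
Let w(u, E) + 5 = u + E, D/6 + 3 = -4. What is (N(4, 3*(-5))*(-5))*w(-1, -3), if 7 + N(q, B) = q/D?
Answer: -2235/7 ≈ -319.29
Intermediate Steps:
D = -42 (D = -18 + 6*(-4) = -18 - 24 = -42)
w(u, E) = -5 + E + u (w(u, E) = -5 + (u + E) = -5 + (E + u) = -5 + E + u)
N(q, B) = -7 - q/42 (N(q, B) = -7 + q/(-42) = -7 + q*(-1/42) = -7 - q/42)
(N(4, 3*(-5))*(-5))*w(-1, -3) = ((-7 - 1/42*4)*(-5))*(-5 - 3 - 1) = ((-7 - 2/21)*(-5))*(-9) = -149/21*(-5)*(-9) = (745/21)*(-9) = -2235/7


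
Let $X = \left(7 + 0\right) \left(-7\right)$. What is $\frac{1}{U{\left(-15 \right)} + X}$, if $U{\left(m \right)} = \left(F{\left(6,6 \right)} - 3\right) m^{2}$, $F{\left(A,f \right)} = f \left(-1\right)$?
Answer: $- \frac{1}{2074} \approx -0.00048216$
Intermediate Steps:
$F{\left(A,f \right)} = - f$
$U{\left(m \right)} = - 9 m^{2}$ ($U{\left(m \right)} = \left(\left(-1\right) 6 - 3\right) m^{2} = \left(-6 - 3\right) m^{2} = - 9 m^{2}$)
$X = -49$ ($X = 7 \left(-7\right) = -49$)
$\frac{1}{U{\left(-15 \right)} + X} = \frac{1}{- 9 \left(-15\right)^{2} - 49} = \frac{1}{\left(-9\right) 225 - 49} = \frac{1}{-2025 - 49} = \frac{1}{-2074} = - \frac{1}{2074}$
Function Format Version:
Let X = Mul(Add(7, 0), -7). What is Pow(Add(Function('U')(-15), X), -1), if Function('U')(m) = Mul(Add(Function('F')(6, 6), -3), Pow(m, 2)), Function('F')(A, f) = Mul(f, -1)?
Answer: Rational(-1, 2074) ≈ -0.00048216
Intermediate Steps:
Function('F')(A, f) = Mul(-1, f)
Function('U')(m) = Mul(-9, Pow(m, 2)) (Function('U')(m) = Mul(Add(Mul(-1, 6), -3), Pow(m, 2)) = Mul(Add(-6, -3), Pow(m, 2)) = Mul(-9, Pow(m, 2)))
X = -49 (X = Mul(7, -7) = -49)
Pow(Add(Function('U')(-15), X), -1) = Pow(Add(Mul(-9, Pow(-15, 2)), -49), -1) = Pow(Add(Mul(-9, 225), -49), -1) = Pow(Add(-2025, -49), -1) = Pow(-2074, -1) = Rational(-1, 2074)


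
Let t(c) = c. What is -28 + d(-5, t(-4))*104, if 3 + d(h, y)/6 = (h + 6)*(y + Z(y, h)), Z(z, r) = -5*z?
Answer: 8084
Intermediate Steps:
d(h, y) = -18 - 24*y*(6 + h) (d(h, y) = -18 + 6*((h + 6)*(y - 5*y)) = -18 + 6*((6 + h)*(-4*y)) = -18 + 6*(-4*y*(6 + h)) = -18 - 24*y*(6 + h))
-28 + d(-5, t(-4))*104 = -28 + (-18 - 144*(-4) - 24*(-5)*(-4))*104 = -28 + (-18 + 576 - 480)*104 = -28 + 78*104 = -28 + 8112 = 8084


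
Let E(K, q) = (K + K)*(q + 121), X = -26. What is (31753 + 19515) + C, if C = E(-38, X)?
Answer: 44048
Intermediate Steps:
E(K, q) = 2*K*(121 + q) (E(K, q) = (2*K)*(121 + q) = 2*K*(121 + q))
C = -7220 (C = 2*(-38)*(121 - 26) = 2*(-38)*95 = -7220)
(31753 + 19515) + C = (31753 + 19515) - 7220 = 51268 - 7220 = 44048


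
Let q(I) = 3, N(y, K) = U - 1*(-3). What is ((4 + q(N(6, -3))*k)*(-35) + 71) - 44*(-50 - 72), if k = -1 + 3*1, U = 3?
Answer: 5089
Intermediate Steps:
N(y, K) = 6 (N(y, K) = 3 - 1*(-3) = 3 + 3 = 6)
k = 2 (k = -1 + 3 = 2)
((4 + q(N(6, -3))*k)*(-35) + 71) - 44*(-50 - 72) = ((4 + 3*2)*(-35) + 71) - 44*(-50 - 72) = ((4 + 6)*(-35) + 71) - 44*(-122) = (10*(-35) + 71) + 5368 = (-350 + 71) + 5368 = -279 + 5368 = 5089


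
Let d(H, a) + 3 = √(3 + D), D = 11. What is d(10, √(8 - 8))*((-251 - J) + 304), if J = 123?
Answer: 210 - 70*√14 ≈ -51.916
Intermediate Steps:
d(H, a) = -3 + √14 (d(H, a) = -3 + √(3 + 11) = -3 + √14)
d(10, √(8 - 8))*((-251 - J) + 304) = (-3 + √14)*((-251 - 1*123) + 304) = (-3 + √14)*((-251 - 123) + 304) = (-3 + √14)*(-374 + 304) = (-3 + √14)*(-70) = 210 - 70*√14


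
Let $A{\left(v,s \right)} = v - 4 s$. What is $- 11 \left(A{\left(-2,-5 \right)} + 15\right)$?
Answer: $-363$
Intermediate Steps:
$- 11 \left(A{\left(-2,-5 \right)} + 15\right) = - 11 \left(\left(-2 - -20\right) + 15\right) = - 11 \left(\left(-2 + 20\right) + 15\right) = - 11 \left(18 + 15\right) = \left(-11\right) 33 = -363$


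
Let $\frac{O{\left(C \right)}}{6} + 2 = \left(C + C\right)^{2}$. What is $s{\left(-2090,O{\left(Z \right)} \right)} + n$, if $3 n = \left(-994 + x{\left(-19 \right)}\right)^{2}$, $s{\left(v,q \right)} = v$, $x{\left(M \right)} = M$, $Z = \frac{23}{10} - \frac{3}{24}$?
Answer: $\frac{1019899}{3} \approx 3.3997 \cdot 10^{5}$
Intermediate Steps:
$Z = \frac{87}{40}$ ($Z = 23 \cdot \frac{1}{10} - \frac{1}{8} = \frac{23}{10} - \frac{1}{8} = \frac{87}{40} \approx 2.175$)
$O{\left(C \right)} = -12 + 24 C^{2}$ ($O{\left(C \right)} = -12 + 6 \left(C + C\right)^{2} = -12 + 6 \left(2 C\right)^{2} = -12 + 6 \cdot 4 C^{2} = -12 + 24 C^{2}$)
$n = \frac{1026169}{3}$ ($n = \frac{\left(-994 - 19\right)^{2}}{3} = \frac{\left(-1013\right)^{2}}{3} = \frac{1}{3} \cdot 1026169 = \frac{1026169}{3} \approx 3.4206 \cdot 10^{5}$)
$s{\left(-2090,O{\left(Z \right)} \right)} + n = -2090 + \frac{1026169}{3} = \frac{1019899}{3}$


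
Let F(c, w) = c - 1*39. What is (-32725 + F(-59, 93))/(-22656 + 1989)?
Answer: 10941/6889 ≈ 1.5882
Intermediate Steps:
F(c, w) = -39 + c (F(c, w) = c - 39 = -39 + c)
(-32725 + F(-59, 93))/(-22656 + 1989) = (-32725 + (-39 - 59))/(-22656 + 1989) = (-32725 - 98)/(-20667) = -32823*(-1/20667) = 10941/6889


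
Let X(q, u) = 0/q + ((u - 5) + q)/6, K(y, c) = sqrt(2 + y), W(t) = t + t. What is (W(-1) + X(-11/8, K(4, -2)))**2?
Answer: 7331/768 - 49*sqrt(6)/48 ≈ 7.0451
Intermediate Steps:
W(t) = 2*t
X(q, u) = -5/6 + q/6 + u/6 (X(q, u) = 0 + ((-5 + u) + q)*(1/6) = 0 + (-5 + q + u)*(1/6) = 0 + (-5/6 + q/6 + u/6) = -5/6 + q/6 + u/6)
(W(-1) + X(-11/8, K(4, -2)))**2 = (2*(-1) + (-5/6 + (-11/8)/6 + sqrt(2 + 4)/6))**2 = (-2 + (-5/6 + (-11*1/8)/6 + sqrt(6)/6))**2 = (-2 + (-5/6 + (1/6)*(-11/8) + sqrt(6)/6))**2 = (-2 + (-5/6 - 11/48 + sqrt(6)/6))**2 = (-2 + (-17/16 + sqrt(6)/6))**2 = (-49/16 + sqrt(6)/6)**2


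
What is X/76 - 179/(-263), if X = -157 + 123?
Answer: 2331/9994 ≈ 0.23324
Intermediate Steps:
X = -34
X/76 - 179/(-263) = -34/76 - 179/(-263) = -34*1/76 - 179*(-1/263) = -17/38 + 179/263 = 2331/9994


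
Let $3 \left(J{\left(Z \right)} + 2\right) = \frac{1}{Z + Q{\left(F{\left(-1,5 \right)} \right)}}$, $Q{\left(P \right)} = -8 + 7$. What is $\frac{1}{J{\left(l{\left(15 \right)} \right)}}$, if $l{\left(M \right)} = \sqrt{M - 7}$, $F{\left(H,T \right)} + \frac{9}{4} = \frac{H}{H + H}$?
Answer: $- \frac{123}{239} - \frac{6 \sqrt{2}}{239} \approx -0.55015$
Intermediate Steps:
$F{\left(H,T \right)} = - \frac{7}{4}$ ($F{\left(H,T \right)} = - \frac{9}{4} + \frac{H}{H + H} = - \frac{9}{4} + \frac{H}{2 H} = - \frac{9}{4} + H \frac{1}{2 H} = - \frac{9}{4} + \frac{1}{2} = - \frac{7}{4}$)
$Q{\left(P \right)} = -1$
$l{\left(M \right)} = \sqrt{-7 + M}$
$J{\left(Z \right)} = -2 + \frac{1}{3 \left(-1 + Z\right)}$ ($J{\left(Z \right)} = -2 + \frac{1}{3 \left(Z - 1\right)} = -2 + \frac{1}{3 \left(-1 + Z\right)}$)
$\frac{1}{J{\left(l{\left(15 \right)} \right)}} = \frac{1}{\frac{1}{3} \frac{1}{-1 + \sqrt{-7 + 15}} \left(7 - 6 \sqrt{-7 + 15}\right)} = \frac{1}{\frac{1}{3} \frac{1}{-1 + \sqrt{8}} \left(7 - 6 \sqrt{8}\right)} = \frac{1}{\frac{1}{3} \frac{1}{-1 + 2 \sqrt{2}} \left(7 - 6 \cdot 2 \sqrt{2}\right)} = \frac{1}{\frac{1}{3} \frac{1}{-1 + 2 \sqrt{2}} \left(7 - 12 \sqrt{2}\right)} = \frac{3 \left(-1 + 2 \sqrt{2}\right)}{7 - 12 \sqrt{2}}$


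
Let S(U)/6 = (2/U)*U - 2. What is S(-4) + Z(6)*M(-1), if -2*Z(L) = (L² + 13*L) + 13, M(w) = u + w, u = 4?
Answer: -381/2 ≈ -190.50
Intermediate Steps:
M(w) = 4 + w
Z(L) = -13/2 - 13*L/2 - L²/2 (Z(L) = -((L² + 13*L) + 13)/2 = -(13 + L² + 13*L)/2 = -13/2 - 13*L/2 - L²/2)
S(U) = 0 (S(U) = 6*((2/U)*U - 2) = 6*(2 - 2) = 6*0 = 0)
S(-4) + Z(6)*M(-1) = 0 + (-13/2 - 13/2*6 - ½*6²)*(4 - 1) = 0 + (-13/2 - 39 - ½*36)*3 = 0 + (-13/2 - 39 - 18)*3 = 0 - 127/2*3 = 0 - 381/2 = -381/2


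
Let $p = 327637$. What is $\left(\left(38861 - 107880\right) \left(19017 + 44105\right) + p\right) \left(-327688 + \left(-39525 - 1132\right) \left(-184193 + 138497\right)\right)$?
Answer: $-8091958740379827704$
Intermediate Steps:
$\left(\left(38861 - 107880\right) \left(19017 + 44105\right) + p\right) \left(-327688 + \left(-39525 - 1132\right) \left(-184193 + 138497\right)\right) = \left(\left(38861 - 107880\right) \left(19017 + 44105\right) + 327637\right) \left(-327688 + \left(-39525 - 1132\right) \left(-184193 + 138497\right)\right) = \left(\left(-69019\right) 63122 + 327637\right) \left(-327688 - -1857862272\right) = \left(-4356617318 + 327637\right) \left(-327688 + 1857862272\right) = \left(-4356289681\right) 1857534584 = -8091958740379827704$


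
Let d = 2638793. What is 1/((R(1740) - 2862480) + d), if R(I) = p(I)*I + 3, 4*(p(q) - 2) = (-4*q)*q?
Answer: -1/5268244204 ≈ -1.8982e-10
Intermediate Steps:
p(q) = 2 - q² (p(q) = 2 + ((-4*q)*q)/4 = 2 + (-4*q²)/4 = 2 - q²)
R(I) = 3 + I*(2 - I²) (R(I) = (2 - I²)*I + 3 = I*(2 - I²) + 3 = 3 + I*(2 - I²))
1/((R(1740) - 2862480) + d) = 1/(((3 - 1*1740*(-2 + 1740²)) - 2862480) + 2638793) = 1/(((3 - 1*1740*(-2 + 3027600)) - 2862480) + 2638793) = 1/(((3 - 1*1740*3027598) - 2862480) + 2638793) = 1/(((3 - 5268020520) - 2862480) + 2638793) = 1/((-5268020517 - 2862480) + 2638793) = 1/(-5270882997 + 2638793) = 1/(-5268244204) = -1/5268244204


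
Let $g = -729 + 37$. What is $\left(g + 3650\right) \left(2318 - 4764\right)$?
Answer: $-7235268$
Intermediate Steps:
$g = -692$
$\left(g + 3650\right) \left(2318 - 4764\right) = \left(-692 + 3650\right) \left(2318 - 4764\right) = 2958 \left(-2446\right) = -7235268$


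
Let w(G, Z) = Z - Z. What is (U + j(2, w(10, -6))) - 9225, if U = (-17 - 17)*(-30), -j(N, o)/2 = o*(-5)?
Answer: -8205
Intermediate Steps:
w(G, Z) = 0
j(N, o) = 10*o (j(N, o) = -2*o*(-5) = -(-10)*o = 10*o)
U = 1020 (U = -34*(-30) = 1020)
(U + j(2, w(10, -6))) - 9225 = (1020 + 10*0) - 9225 = (1020 + 0) - 9225 = 1020 - 9225 = -8205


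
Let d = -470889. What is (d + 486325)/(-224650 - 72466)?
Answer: -3859/74279 ≈ -0.051953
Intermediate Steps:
(d + 486325)/(-224650 - 72466) = (-470889 + 486325)/(-224650 - 72466) = 15436/(-297116) = 15436*(-1/297116) = -3859/74279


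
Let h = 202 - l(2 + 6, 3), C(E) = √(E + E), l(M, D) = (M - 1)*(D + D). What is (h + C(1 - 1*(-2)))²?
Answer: (160 + √6)² ≈ 26390.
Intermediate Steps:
l(M, D) = 2*D*(-1 + M) (l(M, D) = (-1 + M)*(2*D) = 2*D*(-1 + M))
C(E) = √2*√E (C(E) = √(2*E) = √2*√E)
h = 160 (h = 202 - 2*3*(-1 + (2 + 6)) = 202 - 2*3*(-1 + 8) = 202 - 2*3*7 = 202 - 1*42 = 202 - 42 = 160)
(h + C(1 - 1*(-2)))² = (160 + √2*√(1 - 1*(-2)))² = (160 + √2*√(1 + 2))² = (160 + √2*√3)² = (160 + √6)²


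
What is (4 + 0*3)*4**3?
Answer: 256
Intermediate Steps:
(4 + 0*3)*4**3 = (4 + 0)*64 = 4*64 = 256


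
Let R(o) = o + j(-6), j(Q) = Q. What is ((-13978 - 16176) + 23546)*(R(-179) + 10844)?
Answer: -70434672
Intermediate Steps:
R(o) = -6 + o (R(o) = o - 6 = -6 + o)
((-13978 - 16176) + 23546)*(R(-179) + 10844) = ((-13978 - 16176) + 23546)*((-6 - 179) + 10844) = (-30154 + 23546)*(-185 + 10844) = -6608*10659 = -70434672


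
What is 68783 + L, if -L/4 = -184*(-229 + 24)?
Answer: -82097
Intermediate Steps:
L = -150880 (L = -(-736)*(-229 + 24) = -(-736)*(-205) = -4*37720 = -150880)
68783 + L = 68783 - 150880 = -82097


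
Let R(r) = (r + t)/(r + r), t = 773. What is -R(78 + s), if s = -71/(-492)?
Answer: -418763/76894 ≈ -5.4460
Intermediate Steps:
s = 71/492 (s = -71*(-1/492) = 71/492 ≈ 0.14431)
R(r) = (773 + r)/(2*r) (R(r) = (r + 773)/(r + r) = (773 + r)/((2*r)) = (773 + r)*(1/(2*r)) = (773 + r)/(2*r))
-R(78 + s) = -(773 + (78 + 71/492))/(2*(78 + 71/492)) = -(773 + 38447/492)/(2*38447/492) = -492*418763/(2*38447*492) = -1*418763/76894 = -418763/76894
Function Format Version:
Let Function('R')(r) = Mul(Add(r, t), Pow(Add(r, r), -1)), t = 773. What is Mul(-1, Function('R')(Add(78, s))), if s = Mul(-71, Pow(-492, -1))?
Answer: Rational(-418763, 76894) ≈ -5.4460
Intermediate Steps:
s = Rational(71, 492) (s = Mul(-71, Rational(-1, 492)) = Rational(71, 492) ≈ 0.14431)
Function('R')(r) = Mul(Rational(1, 2), Pow(r, -1), Add(773, r)) (Function('R')(r) = Mul(Add(r, 773), Pow(Add(r, r), -1)) = Mul(Add(773, r), Pow(Mul(2, r), -1)) = Mul(Add(773, r), Mul(Rational(1, 2), Pow(r, -1))) = Mul(Rational(1, 2), Pow(r, -1), Add(773, r)))
Mul(-1, Function('R')(Add(78, s))) = Mul(-1, Mul(Rational(1, 2), Pow(Add(78, Rational(71, 492)), -1), Add(773, Add(78, Rational(71, 492))))) = Mul(-1, Mul(Rational(1, 2), Pow(Rational(38447, 492), -1), Add(773, Rational(38447, 492)))) = Mul(-1, Mul(Rational(1, 2), Rational(492, 38447), Rational(418763, 492))) = Mul(-1, Rational(418763, 76894)) = Rational(-418763, 76894)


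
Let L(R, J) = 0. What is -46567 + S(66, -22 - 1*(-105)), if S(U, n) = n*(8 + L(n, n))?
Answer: -45903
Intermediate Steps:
S(U, n) = 8*n (S(U, n) = n*(8 + 0) = n*8 = 8*n)
-46567 + S(66, -22 - 1*(-105)) = -46567 + 8*(-22 - 1*(-105)) = -46567 + 8*(-22 + 105) = -46567 + 8*83 = -46567 + 664 = -45903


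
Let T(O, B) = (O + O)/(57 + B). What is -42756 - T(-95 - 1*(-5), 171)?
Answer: -812349/19 ≈ -42755.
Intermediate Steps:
T(O, B) = 2*O/(57 + B) (T(O, B) = (2*O)/(57 + B) = 2*O/(57 + B))
-42756 - T(-95 - 1*(-5), 171) = -42756 - 2*(-95 - 1*(-5))/(57 + 171) = -42756 - 2*(-95 + 5)/228 = -42756 - 2*(-90)/228 = -42756 - 1*(-15/19) = -42756 + 15/19 = -812349/19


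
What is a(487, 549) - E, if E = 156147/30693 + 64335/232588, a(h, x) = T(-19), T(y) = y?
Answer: -57976732929/2379607828 ≈ -24.364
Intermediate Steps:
a(h, x) = -19
E = 12764184197/2379607828 (E = 156147*(1/30693) + 64335*(1/232588) = 52049/10231 + 64335/232588 = 12764184197/2379607828 ≈ 5.3640)
a(487, 549) - E = -19 - 1*12764184197/2379607828 = -19 - 12764184197/2379607828 = -57976732929/2379607828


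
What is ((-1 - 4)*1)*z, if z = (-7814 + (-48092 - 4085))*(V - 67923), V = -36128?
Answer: -31210617705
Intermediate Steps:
z = 6242123541 (z = (-7814 + (-48092 - 4085))*(-36128 - 67923) = (-7814 - 52177)*(-104051) = -59991*(-104051) = 6242123541)
((-1 - 4)*1)*z = ((-1 - 4)*1)*6242123541 = -5*1*6242123541 = -5*6242123541 = -31210617705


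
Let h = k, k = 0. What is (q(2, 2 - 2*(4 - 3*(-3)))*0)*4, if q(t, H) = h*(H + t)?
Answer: 0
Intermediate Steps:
h = 0
q(t, H) = 0 (q(t, H) = 0*(H + t) = 0)
(q(2, 2 - 2*(4 - 3*(-3)))*0)*4 = (0*0)*4 = 0*4 = 0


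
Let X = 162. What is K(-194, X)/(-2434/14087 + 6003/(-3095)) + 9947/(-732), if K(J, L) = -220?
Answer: 6105131892623/67415363412 ≈ 90.560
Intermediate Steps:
K(-194, X)/(-2434/14087 + 6003/(-3095)) + 9947/(-732) = -220/(-2434/14087 + 6003/(-3095)) + 9947/(-732) = -220/(-2434*1/14087 + 6003*(-1/3095)) + 9947*(-1/732) = -220/(-2434/14087 - 6003/3095) - 9947/732 = -220/(-92097491/43599265) - 9947/732 = -220*(-43599265/92097491) - 9947/732 = 9591838300/92097491 - 9947/732 = 6105131892623/67415363412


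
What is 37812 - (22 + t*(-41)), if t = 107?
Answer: 42177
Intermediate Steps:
37812 - (22 + t*(-41)) = 37812 - (22 + 107*(-41)) = 37812 - (22 - 4387) = 37812 - 1*(-4365) = 37812 + 4365 = 42177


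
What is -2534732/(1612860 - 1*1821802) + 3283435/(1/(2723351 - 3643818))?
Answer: -315742030938524929/104471 ≈ -3.0223e+12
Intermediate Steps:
-2534732/(1612860 - 1*1821802) + 3283435/(1/(2723351 - 3643818)) = -2534732/(1612860 - 1821802) + 3283435/(1/(-920467)) = -2534732/(-208942) + 3283435/(-1/920467) = -2534732*(-1/208942) + 3283435*(-920467) = 1267366/104471 - 3022293564145 = -315742030938524929/104471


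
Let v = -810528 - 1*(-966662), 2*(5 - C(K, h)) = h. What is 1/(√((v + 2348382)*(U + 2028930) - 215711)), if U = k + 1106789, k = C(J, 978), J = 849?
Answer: √7852246005549/7852246005549 ≈ 3.5686e-7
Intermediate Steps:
C(K, h) = 5 - h/2
k = -484 (k = 5 - ½*978 = 5 - 489 = -484)
v = 156134 (v = -810528 + 966662 = 156134)
U = 1106305 (U = -484 + 1106789 = 1106305)
1/(√((v + 2348382)*(U + 2028930) - 215711)) = 1/(√((156134 + 2348382)*(1106305 + 2028930) - 215711)) = 1/(√(2504516*3135235 - 215711)) = 1/(√(7852246221260 - 215711)) = 1/(√7852246005549) = √7852246005549/7852246005549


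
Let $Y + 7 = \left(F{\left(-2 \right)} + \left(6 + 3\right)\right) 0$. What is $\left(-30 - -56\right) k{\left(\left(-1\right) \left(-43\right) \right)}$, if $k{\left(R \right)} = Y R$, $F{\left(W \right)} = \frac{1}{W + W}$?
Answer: $-7826$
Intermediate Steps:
$F{\left(W \right)} = \frac{1}{2 W}$
$Y = -7$ ($Y = -7 + \left(\frac{1}{2 \left(-2\right)} + \left(6 + 3\right)\right) 0 = -7 + \left(\frac{1}{2} \left(- \frac{1}{2}\right) + 9\right) 0 = -7 + \left(- \frac{1}{4} + 9\right) 0 = -7 + \frac{35}{4} \cdot 0 = -7 + 0 = -7$)
$k{\left(R \right)} = - 7 R$
$\left(-30 - -56\right) k{\left(\left(-1\right) \left(-43\right) \right)} = \left(-30 - -56\right) \left(- 7 \left(\left(-1\right) \left(-43\right)\right)\right) = \left(-30 + 56\right) \left(\left(-7\right) 43\right) = 26 \left(-301\right) = -7826$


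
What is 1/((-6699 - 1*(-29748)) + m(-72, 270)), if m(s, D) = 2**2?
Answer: 1/23053 ≈ 4.3378e-5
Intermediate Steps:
m(s, D) = 4
1/((-6699 - 1*(-29748)) + m(-72, 270)) = 1/((-6699 - 1*(-29748)) + 4) = 1/((-6699 + 29748) + 4) = 1/(23049 + 4) = 1/23053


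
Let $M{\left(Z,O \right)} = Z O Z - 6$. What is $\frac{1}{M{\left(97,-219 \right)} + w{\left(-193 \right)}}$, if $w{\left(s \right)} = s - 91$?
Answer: $- \frac{1}{2060861} \approx -4.8523 \cdot 10^{-7}$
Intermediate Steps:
$M{\left(Z,O \right)} = -6 + O Z^{2}$ ($M{\left(Z,O \right)} = O Z Z - 6 = O Z^{2} - 6 = -6 + O Z^{2}$)
$w{\left(s \right)} = -91 + s$
$\frac{1}{M{\left(97,-219 \right)} + w{\left(-193 \right)}} = \frac{1}{\left(-6 - 219 \cdot 97^{2}\right) - 284} = \frac{1}{\left(-6 - 2060571\right) - 284} = \frac{1}{-2060577 - 284} = \frac{1}{-2060861} = - \frac{1}{2060861}$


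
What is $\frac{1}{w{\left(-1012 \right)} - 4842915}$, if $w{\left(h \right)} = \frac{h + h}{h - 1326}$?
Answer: $- \frac{1169}{5661366623} \approx -2.0649 \cdot 10^{-7}$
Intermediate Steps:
$w{\left(h \right)} = \frac{2 h}{-1326 + h}$
$\frac{1}{w{\left(-1012 \right)} - 4842915} = \frac{1}{2 \left(-1012\right) \frac{1}{-1326 - 1012} - 4842915} = \frac{1}{2 \left(-1012\right) \frac{1}{-2338} + \left(\left(1694231 - 3201062\right) - 3336084\right)} = \frac{1}{2 \left(-1012\right) \left(- \frac{1}{2338}\right) - 4842915} = \frac{1}{\frac{1012}{1169} - 4842915} = \frac{1}{- \frac{5661366623}{1169}} = - \frac{1169}{5661366623}$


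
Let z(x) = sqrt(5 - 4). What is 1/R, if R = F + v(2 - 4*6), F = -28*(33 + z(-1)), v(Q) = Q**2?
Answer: -1/468 ≈ -0.0021368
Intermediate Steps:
z(x) = 1 (z(x) = sqrt(1) = 1)
F = -952 (F = -28*(33 + 1) = -28*34 = -952)
R = -468 (R = -952 + (2 - 4*6)**2 = -952 + (2 - 24)**2 = -952 + (-22)**2 = -952 + 484 = -468)
1/R = 1/(-468) = -1/468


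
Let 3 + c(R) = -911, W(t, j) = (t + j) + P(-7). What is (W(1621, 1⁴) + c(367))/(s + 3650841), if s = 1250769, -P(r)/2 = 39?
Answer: 3/23341 ≈ 0.00012853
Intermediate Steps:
P(r) = -78 (P(r) = -2*39 = -78)
W(t, j) = -78 + j + t (W(t, j) = (t + j) - 78 = (j + t) - 78 = -78 + j + t)
c(R) = -914 (c(R) = -3 - 911 = -914)
(W(1621, 1⁴) + c(367))/(s + 3650841) = ((-78 + 1⁴ + 1621) - 914)/(1250769 + 3650841) = ((-78 + 1 + 1621) - 914)/4901610 = (1544 - 914)*(1/4901610) = 630*(1/4901610) = 3/23341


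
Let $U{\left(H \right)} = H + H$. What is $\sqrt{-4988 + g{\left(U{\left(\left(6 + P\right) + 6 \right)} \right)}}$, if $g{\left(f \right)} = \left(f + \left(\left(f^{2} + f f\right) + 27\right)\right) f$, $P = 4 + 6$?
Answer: $2 \sqrt{42126} \approx 410.49$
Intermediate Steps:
$P = 10$
$U{\left(H \right)} = 2 H$
$g{\left(f \right)} = f \left(27 + f + 2 f^{2}\right)$ ($g{\left(f \right)} = \left(f + \left(\left(f^{2} + f^{2}\right) + 27\right)\right) f = \left(f + \left(2 f^{2} + 27\right)\right) f = \left(f + \left(27 + 2 f^{2}\right)\right) f = \left(27 + f + 2 f^{2}\right) f = f \left(27 + f + 2 f^{2}\right)$)
$\sqrt{-4988 + g{\left(U{\left(\left(6 + P\right) + 6 \right)} \right)}} = \sqrt{-4988 + 2 \left(\left(6 + 10\right) + 6\right) \left(27 + 2 \left(\left(6 + 10\right) + 6\right) + 2 \left(2 \left(\left(6 + 10\right) + 6\right)\right)^{2}\right)} = \sqrt{-4988 + 2 \left(16 + 6\right) \left(27 + 2 \left(16 + 6\right) + 2 \left(2 \left(16 + 6\right)\right)^{2}\right)} = \sqrt{-4988 + 2 \cdot 22 \left(27 + 2 \cdot 22 + 2 \left(2 \cdot 22\right)^{2}\right)} = \sqrt{-4988 + 44 \left(27 + 44 + 2 \cdot 44^{2}\right)} = \sqrt{-4988 + 44 \left(27 + 44 + 2 \cdot 1936\right)} = \sqrt{-4988 + 44 \left(27 + 44 + 3872\right)} = \sqrt{-4988 + 44 \cdot 3943} = \sqrt{-4988 + 173492} = \sqrt{168504} = 2 \sqrt{42126}$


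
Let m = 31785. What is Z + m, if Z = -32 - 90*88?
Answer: 23833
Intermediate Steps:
Z = -7952 (Z = -32 - 7920 = -7952)
Z + m = -7952 + 31785 = 23833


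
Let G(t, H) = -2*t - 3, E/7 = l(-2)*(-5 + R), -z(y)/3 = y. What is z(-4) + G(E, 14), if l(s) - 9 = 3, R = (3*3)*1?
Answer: -663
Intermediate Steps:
z(y) = -3*y
R = 9 (R = 9*1 = 9)
l(s) = 12 (l(s) = 9 + 3 = 12)
E = 336 (E = 7*(12*(-5 + 9)) = 7*(12*4) = 7*48 = 336)
G(t, H) = -3 - 2*t
z(-4) + G(E, 14) = -3*(-4) + (-3 - 2*336) = 12 + (-3 - 672) = 12 - 675 = -663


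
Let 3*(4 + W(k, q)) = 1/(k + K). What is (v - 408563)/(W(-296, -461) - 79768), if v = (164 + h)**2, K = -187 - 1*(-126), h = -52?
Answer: 424136349/85435813 ≈ 4.9644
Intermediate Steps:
K = -61 (K = -187 + 126 = -61)
W(k, q) = -4 + 1/(3*(-61 + k)) (W(k, q) = -4 + 1/(3*(k - 61)) = -4 + 1/(3*(-61 + k)))
v = 12544 (v = (164 - 52)**2 = 112**2 = 12544)
(v - 408563)/(W(-296, -461) - 79768) = (12544 - 408563)/((733 - 12*(-296))/(3*(-61 - 296)) - 79768) = -396019/((1/3)*(733 + 3552)/(-357) - 79768) = -396019/((1/3)*(-1/357)*4285 - 79768) = -396019/(-4285/1071 - 79768) = -396019/(-85435813/1071) = -396019*(-1071/85435813) = 424136349/85435813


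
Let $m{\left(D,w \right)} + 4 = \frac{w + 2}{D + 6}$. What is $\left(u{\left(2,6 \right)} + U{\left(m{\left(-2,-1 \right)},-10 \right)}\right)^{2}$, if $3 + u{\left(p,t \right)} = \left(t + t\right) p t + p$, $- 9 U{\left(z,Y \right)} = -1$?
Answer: $\frac{1658944}{81} \approx 20481.0$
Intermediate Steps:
$m{\left(D,w \right)} = -4 + \frac{2 + w}{6 + D}$ ($m{\left(D,w \right)} = -4 + \frac{w + 2}{D + 6} = -4 + \frac{2 + w}{6 + D}$)
$U{\left(z,Y \right)} = \frac{1}{9}$ ($U{\left(z,Y \right)} = \left(- \frac{1}{9}\right) \left(-1\right) = \frac{1}{9}$)
$u{\left(p,t \right)} = -3 + p + 2 p t^{2}$ ($u{\left(p,t \right)} = -3 + \left(\left(t + t\right) p t + p\right) = -3 + \left(2 t p t + p\right) = -3 + \left(2 p t t + p\right) = -3 + \left(2 p t^{2} + p\right) = -3 + \left(p + 2 p t^{2}\right) = -3 + p + 2 p t^{2}$)
$\left(u{\left(2,6 \right)} + U{\left(m{\left(-2,-1 \right)},-10 \right)}\right)^{2} = \left(\left(-3 + 2 + 2 \cdot 2 \cdot 6^{2}\right) + \frac{1}{9}\right)^{2} = \left(\left(-3 + 2 + 2 \cdot 2 \cdot 36\right) + \frac{1}{9}\right)^{2} = \left(\left(-3 + 2 + 144\right) + \frac{1}{9}\right)^{2} = \left(143 + \frac{1}{9}\right)^{2} = \left(\frac{1288}{9}\right)^{2} = \frac{1658944}{81}$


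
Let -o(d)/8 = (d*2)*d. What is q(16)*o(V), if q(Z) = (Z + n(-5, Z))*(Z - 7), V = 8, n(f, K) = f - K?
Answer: 46080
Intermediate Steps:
q(Z) = 35 - 5*Z (q(Z) = (Z + (-5 - Z))*(Z - 7) = -5*(-7 + Z) = 35 - 5*Z)
o(d) = -16*d² (o(d) = -8*d*2*d = -8*2*d*d = -16*d²)
q(16)*o(V) = (35 - 5*16)*(-16*8²) = (35 - 80)*(-16*64) = -45*(-1024) = 46080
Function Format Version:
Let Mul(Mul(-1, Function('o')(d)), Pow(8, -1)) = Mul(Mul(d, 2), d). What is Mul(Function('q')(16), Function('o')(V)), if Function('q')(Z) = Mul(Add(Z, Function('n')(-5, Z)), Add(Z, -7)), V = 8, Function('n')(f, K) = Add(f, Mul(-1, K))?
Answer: 46080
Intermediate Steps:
Function('q')(Z) = Add(35, Mul(-5, Z)) (Function('q')(Z) = Mul(Add(Z, Add(-5, Mul(-1, Z))), Add(Z, -7)) = Mul(-5, Add(-7, Z)) = Add(35, Mul(-5, Z)))
Function('o')(d) = Mul(-16, Pow(d, 2)) (Function('o')(d) = Mul(-8, Mul(Mul(d, 2), d)) = Mul(-8, Mul(Mul(2, d), d)) = Mul(-8, Mul(2, Pow(d, 2))) = Mul(-16, Pow(d, 2)))
Mul(Function('q')(16), Function('o')(V)) = Mul(Add(35, Mul(-5, 16)), Mul(-16, Pow(8, 2))) = Mul(Add(35, -80), Mul(-16, 64)) = Mul(-45, -1024) = 46080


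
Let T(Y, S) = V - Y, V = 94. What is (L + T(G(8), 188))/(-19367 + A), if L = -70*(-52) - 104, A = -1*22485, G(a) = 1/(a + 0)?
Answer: -29039/334816 ≈ -0.086731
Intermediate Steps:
G(a) = 1/a
A = -22485
L = 3536 (L = 3640 - 104 = 3536)
T(Y, S) = 94 - Y
(L + T(G(8), 188))/(-19367 + A) = (3536 + (94 - 1/8))/(-19367 - 22485) = (3536 + (94 - 1*⅛))/(-41852) = (3536 + (94 - ⅛))*(-1/41852) = (3536 + 751/8)*(-1/41852) = (29039/8)*(-1/41852) = -29039/334816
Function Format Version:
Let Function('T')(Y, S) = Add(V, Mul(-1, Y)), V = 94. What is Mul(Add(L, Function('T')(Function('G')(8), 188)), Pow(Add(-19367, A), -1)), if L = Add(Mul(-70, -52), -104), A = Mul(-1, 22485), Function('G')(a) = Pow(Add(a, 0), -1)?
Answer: Rational(-29039, 334816) ≈ -0.086731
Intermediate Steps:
Function('G')(a) = Pow(a, -1)
A = -22485
L = 3536 (L = Add(3640, -104) = 3536)
Function('T')(Y, S) = Add(94, Mul(-1, Y))
Mul(Add(L, Function('T')(Function('G')(8), 188)), Pow(Add(-19367, A), -1)) = Mul(Add(3536, Add(94, Mul(-1, Pow(8, -1)))), Pow(Add(-19367, -22485), -1)) = Mul(Add(3536, Add(94, Mul(-1, Rational(1, 8)))), Pow(-41852, -1)) = Mul(Add(3536, Add(94, Rational(-1, 8))), Rational(-1, 41852)) = Mul(Add(3536, Rational(751, 8)), Rational(-1, 41852)) = Mul(Rational(29039, 8), Rational(-1, 41852)) = Rational(-29039, 334816)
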